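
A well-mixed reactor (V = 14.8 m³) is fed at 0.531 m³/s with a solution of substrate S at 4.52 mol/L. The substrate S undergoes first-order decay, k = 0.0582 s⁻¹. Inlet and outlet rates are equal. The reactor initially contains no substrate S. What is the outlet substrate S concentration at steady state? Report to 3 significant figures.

Species balance: V dC/dt = Q C_in − Q C − k V C.
At steady state: 0 = Q C_in − (Q + kV) C_ss, so C_ss = Q C_in/(Q + kV).
C_ss = 0.531·4.52/(0.531 + 0.0582·14.8) = 2.4001/1.3924 = 1.7238 mol/L.

1.72 mol/L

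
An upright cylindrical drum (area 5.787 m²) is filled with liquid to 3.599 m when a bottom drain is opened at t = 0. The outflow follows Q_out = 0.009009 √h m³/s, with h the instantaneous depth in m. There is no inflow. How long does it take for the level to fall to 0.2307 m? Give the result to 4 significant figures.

1820 s

With no inflow, A dh/dt = −0.009009 √h.
This is separable: 2 d(√h)/dt = −0.009009/A, so √h = √h₀ − (0.009009/(2A)) t.
t = 2A(√h₀ − √h)/0.009009 = 2·5.787·(√3.599 − √0.2307)/0.009009
  = 11.5740 × (1.89710 − 0.480312) / 0.009009 = 1820.17 s.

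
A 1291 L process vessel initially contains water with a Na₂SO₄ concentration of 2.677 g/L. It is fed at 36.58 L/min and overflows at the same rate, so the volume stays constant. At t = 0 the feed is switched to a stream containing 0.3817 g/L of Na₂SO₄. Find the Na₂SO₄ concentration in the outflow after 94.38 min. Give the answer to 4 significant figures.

Mass balance on the solute (V constant): V dC/dt = Q(C_in − C).
So dC/dt = (C_in − C)/τ with τ = V/Q = 1291/36.58 = 35.2925 min.
This is linear first-order; C(t) = C_in + (C₀ − C_in) e^(−t/τ).
C(94.38) = 0.3817 + (2.677 − 0.3817)·e^(−94.38/35.2925) = 0.3817 + (2.29530)·0.0689605 = 0.539985 g/L.

0.5400 g/L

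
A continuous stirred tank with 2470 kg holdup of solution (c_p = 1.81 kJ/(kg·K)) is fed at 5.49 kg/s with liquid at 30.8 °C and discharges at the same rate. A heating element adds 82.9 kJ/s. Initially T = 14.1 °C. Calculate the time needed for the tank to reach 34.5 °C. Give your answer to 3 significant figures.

758 s

M c_p dT/dt = ṁ c_p (T_in − T) + Q̇.
τ = M/ṁ = 449.91 s; T_ss = T_in + Q̇/(ṁ c_p) = 39.143 °C.
T(t) = T_ss + (T₀ − T_ss) e^(−t/τ). Set T = 34.5:
e^(−t/τ) = (34.5 − 39.143)/(14.1 − 39.143) = 0.18539
t = −449.91 · ln(0.18539) = 758.23 s.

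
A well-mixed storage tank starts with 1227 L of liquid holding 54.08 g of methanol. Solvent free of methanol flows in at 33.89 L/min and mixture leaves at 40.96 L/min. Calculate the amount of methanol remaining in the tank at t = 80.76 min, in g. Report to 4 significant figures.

Let m(t) be the amount of methanol. Volume: V(t) = V₀ + (Q_in − Q_out) t = 1227 − 7.07000 t; V(80.76) = 656.027 L.
No methanol enters, so dm/dt = −Q_out · (m/V).
Separate: dm/m = −Q_out dt/V(t) ⇒ ln(m/m₀) = −(Q_out/(Q_in−Q_out)) ln(V/V₀).
m = m₀ (V₀/V)^(Q_out/(Q_in−Q_out)) = 54.08 × (1227/656.027)^(-5.79349) = 1.43765 g.

1.438 g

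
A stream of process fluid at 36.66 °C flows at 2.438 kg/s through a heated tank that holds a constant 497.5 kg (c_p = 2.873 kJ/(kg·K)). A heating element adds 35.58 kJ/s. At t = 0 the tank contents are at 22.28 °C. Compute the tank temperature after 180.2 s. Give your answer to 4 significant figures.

M c_p dT/dt = ṁ c_p (T_in − T) + Q̇.
Rearrange: dT/dt = (T_ss − T)/τ with τ = M/ṁ = 204.061 s and T_ss = T_in + Q̇/(ṁ c_p) = 41.7397 °C.
T approaches T_ss exponentially: T(t) = T_ss + (T₀ − T_ss) e^(−t/τ).
T(180.2) = 41.7397 + (-19.4597)·e^(−180.2/204.061) = 41.7397 + (-19.4597)·0.413511 = 33.6929 °C.

33.69 °C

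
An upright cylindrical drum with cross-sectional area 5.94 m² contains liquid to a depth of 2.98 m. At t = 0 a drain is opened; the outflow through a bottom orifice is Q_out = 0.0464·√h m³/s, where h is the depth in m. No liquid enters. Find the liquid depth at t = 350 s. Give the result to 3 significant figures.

0.129 m

With no inflow, A dh/dt = −0.0464 √h.
Separate and integrate: 2(√h − √h₀) = −(0.0464/A) t.
√h = √2.98 − 0.0464·350/(2·5.94) = 1.7263 − 1.3670 = 0.35926.
h = 0.35926² = 0.12907 m.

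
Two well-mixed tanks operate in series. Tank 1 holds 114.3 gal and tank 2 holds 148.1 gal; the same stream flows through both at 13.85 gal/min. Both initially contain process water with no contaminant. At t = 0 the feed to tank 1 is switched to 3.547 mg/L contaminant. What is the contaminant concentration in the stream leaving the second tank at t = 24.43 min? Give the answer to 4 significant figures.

Time constants: τᵢ = Vᵢ/Q for each well-mixed tank.
τ₁ = 114.3/13.85 = 8.25271 min; τ₂ = 148.1/13.85 = 10.6931 min.
Solving the cascade with C₁(0)=C₂(0)=0 gives C₂(t) = C_in[1 − (τ₁ e^(−t/τ₁) − τ₂ e^(−t/τ₂))/(τ₁ − τ₂)].
At t = 24.43: e^(−t/τ₁) = 0.0518065, e^(−t/τ₂) = 0.101810.
C₂ = 3.547·[1 − (8.25271·0.0518065 − 10.6931·0.101810)/(-2.44043)] = 3.547·0.729093 = 2.58609 mg/L.

2.586 mg/L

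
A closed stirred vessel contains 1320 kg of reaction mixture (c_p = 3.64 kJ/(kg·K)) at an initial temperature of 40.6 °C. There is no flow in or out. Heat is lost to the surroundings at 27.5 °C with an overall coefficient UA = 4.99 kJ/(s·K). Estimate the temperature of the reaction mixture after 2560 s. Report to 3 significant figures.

M c_p dT/dt = −UA(T − T_amb).
dT/dt = (T_ss − T)/τ with T_ss = T_amb = 27.500 °C, τ = M c_p/UA = 1320·3.64/4.99 = 962.89 s.
T approaches T_ss exponentially: T(t) = T_ss + (T₀ − T_ss) e^(−t/τ).
T(2560) = 27.500 + (13.100)·0.070041 = 28.418 °C.

28.4 °C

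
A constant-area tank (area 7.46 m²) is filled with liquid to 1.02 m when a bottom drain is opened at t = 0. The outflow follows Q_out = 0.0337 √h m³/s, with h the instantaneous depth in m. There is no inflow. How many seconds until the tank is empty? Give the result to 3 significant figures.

447 s

A dh/dt = −Q_out = −0.0337 √h.
This is separable: 2 d(√h)/dt = −0.0337/A, so √h = √h₀ − (0.0337/(2A)) t.
Set h = 0: 2√h₀ = (0.0337/A) t_empty ⇒ t_empty = 2A√h₀/0.0337.
t_empty = 2·7.46·√1.02/0.0337 = 14.920·1.0100/0.0337 = 447.14 s.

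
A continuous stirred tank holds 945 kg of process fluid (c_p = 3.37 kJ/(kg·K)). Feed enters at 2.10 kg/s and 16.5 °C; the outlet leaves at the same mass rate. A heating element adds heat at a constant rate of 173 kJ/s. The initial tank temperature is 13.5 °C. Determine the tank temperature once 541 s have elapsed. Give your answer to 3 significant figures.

First-law balance (no shaft work): M c_p dT/dt = ṁ c_p (T_in − T) + 173.
τ = M/ṁ = 450.00 s; T_ss = T_in + Q̇/(ṁ c_p) = 16.5 + 173/(2.10·3.37) = 40.945 °C.
Solution: T(t) = T_ss + (T₀ − T_ss) e^(−t/τ).
T(541) = 40.945 + (-27.445)·e^(−541/450.00) = 40.945 + (-27.445)·0.30053 = 32.697 °C.

32.7 °C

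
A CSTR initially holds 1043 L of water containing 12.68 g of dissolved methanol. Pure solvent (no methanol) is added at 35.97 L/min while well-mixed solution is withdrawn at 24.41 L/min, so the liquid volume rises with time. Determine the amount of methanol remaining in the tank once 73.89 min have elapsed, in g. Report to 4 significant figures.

Total volume: dV/dt = Q_in − Q_out = 11.5600 L/min, so V(t) = 1043 + 11.5600 t and V(73.89) = 1897.17 L.
Species balance (pure solvent in): dm/dt = −Q_out · m/V(t).
Separate: dm/m = −Q_out dt/V(t) ⇒ ln(m/m₀) = −(Q_out/(Q_in−Q_out)) ln(V/V₀).
m = m₀ (V₀/V)^(Q_out/(Q_in−Q_out)) = 12.68 × (1043/1897.17)^(2.11159) = 3.58494 g.

3.585 g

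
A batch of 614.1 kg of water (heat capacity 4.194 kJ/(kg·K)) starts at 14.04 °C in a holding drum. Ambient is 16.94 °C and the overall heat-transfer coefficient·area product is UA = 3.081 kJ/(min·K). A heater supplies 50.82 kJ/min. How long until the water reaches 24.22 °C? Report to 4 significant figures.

Lumped-capacitance energy balance: M c_p dT/dt = UA(T_amb − T) + Q̇.
τ = M c_p/UA = 835.941 min; T_ss = T_amb + Q̇/UA = 16.94 + 50.82/3.081 = 33.4346 °C.
T(t) = T_ss + (T₀ − T_ss)e^(−t/τ); set T = 24.22:
t = −τ ln[(T − T_ss)/(T₀ − T_ss)] = −835.941 · ln(0.475113) = 622.110 min.

622.1 min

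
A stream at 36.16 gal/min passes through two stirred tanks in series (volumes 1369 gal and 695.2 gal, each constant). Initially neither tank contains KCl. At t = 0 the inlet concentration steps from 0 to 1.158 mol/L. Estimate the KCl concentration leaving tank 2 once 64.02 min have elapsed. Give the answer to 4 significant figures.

Each tank obeys Vᵢ dCᵢ/dt = Q(Cᵢ₋₁ − Cᵢ), so τᵢ = Vᵢ/Q.
τ₁ = 1369/36.16 = 37.8595 min; τ₂ = 695.2/36.16 = 19.2257 min.
Solving the cascade with C₁(0)=C₂(0)=0 gives C₂(t) = C_in[1 − (τ₁ e^(−t/τ₁) − τ₂ e^(−t/τ₂))/(τ₁ − τ₂)].
At t = 64.02: e^(−t/τ₁) = 0.184337, e^(−t/τ₂) = 0.0357958.
C₂ = 1.158·[1 − (37.8595·0.184337 − 19.2257·0.0357958)/(18.6338)] = 1.158·0.662404 = 0.767063 mol/L.

0.7671 mol/L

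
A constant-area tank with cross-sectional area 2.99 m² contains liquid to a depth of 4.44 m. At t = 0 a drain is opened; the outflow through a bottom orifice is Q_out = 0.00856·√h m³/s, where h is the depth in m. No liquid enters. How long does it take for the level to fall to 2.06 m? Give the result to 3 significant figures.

469 s

Volume balance on the tank: A dh/dt = −0.00856 √h.
∫ h^(−1/2) dh = −(0.00856/A) ∫ dt, giving 2√h = 2√h₀ − (0.00856/A) t.
t = 2A(√h₀ − √h)/0.00856 = 2·2.99·(√4.44 − √2.06)/0.00856
  = 5.9800 × (2.1071 − 1.4353) / 0.00856 = 469.36 s.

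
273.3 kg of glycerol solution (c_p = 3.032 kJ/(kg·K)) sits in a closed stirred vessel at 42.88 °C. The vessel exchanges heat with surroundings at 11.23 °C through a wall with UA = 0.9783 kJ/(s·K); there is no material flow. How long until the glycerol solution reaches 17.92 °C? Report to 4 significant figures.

1316 s

Lumped-capacitance energy balance: M c_p dT/dt = UA(T_amb − T).
τ = M c_p/UA = 847.026 s; T_ss = T_amb = 11.2300 °C.
T(t) = T_ss + (T₀ − T_ss)e^(−t/τ); set T = 17.92:
t = −τ ln[(T − T_ss)/(T₀ − T_ss)] = −847.026 · ln(0.211374) = 1316.38 s.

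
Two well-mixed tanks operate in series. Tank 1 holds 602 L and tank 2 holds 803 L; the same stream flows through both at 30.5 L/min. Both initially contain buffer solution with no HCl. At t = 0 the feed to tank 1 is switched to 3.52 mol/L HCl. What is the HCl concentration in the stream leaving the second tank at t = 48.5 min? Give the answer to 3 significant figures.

2.19 mol/L

Time constants: τᵢ = Vᵢ/Q for each well-mixed tank.
τ₁ = 602/30.5 = 19.738 min; τ₂ = 803/30.5 = 26.328 min.
Solving the cascade with C₁(0)=C₂(0)=0 gives C₂(t) = C_in[1 − (τ₁ e^(−t/τ₁) − τ₂ e^(−t/τ₂))/(τ₁ − τ₂)].
At t = 48.5: e^(−t/τ₁) = 0.085672, e^(−t/τ₂) = 0.15848.
C₂ = 3.52·[1 − (19.738·0.085672 − 26.328·0.15848)/(-6.5902)] = 3.52·0.62348 = 2.1946 mol/L.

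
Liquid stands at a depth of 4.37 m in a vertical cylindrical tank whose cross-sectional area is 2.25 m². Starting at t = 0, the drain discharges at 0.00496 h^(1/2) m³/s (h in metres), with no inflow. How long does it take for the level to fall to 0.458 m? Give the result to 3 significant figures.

A dh/dt = −Q_out = −0.00496 √h.
This is separable: 2 d(√h)/dt = −0.00496/A, so √h = √h₀ − (0.00496/(2A)) t.
t = 2A(√h₀ − √h)/0.00496 = 2·2.25·(√4.37 − √0.458)/0.00496
  = 4.5000 × (2.0905 − 0.67676) / 0.00496 = 1282.6 s.

1280 s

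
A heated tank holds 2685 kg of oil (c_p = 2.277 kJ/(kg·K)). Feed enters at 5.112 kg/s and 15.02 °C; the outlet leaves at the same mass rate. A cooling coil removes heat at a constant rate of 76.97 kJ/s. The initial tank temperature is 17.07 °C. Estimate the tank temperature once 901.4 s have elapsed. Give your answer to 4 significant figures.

9.965 °C

M c_p dT/dt = ṁ c_p (T_in − T) − Q̇.
τ = M/ṁ = 525.235 s; T_ss = T_in − Q̇/(ṁ c_p) = 15.02 − 76.97/(5.112·2.277) = 8.40747 °C.
T approaches T_ss exponentially: T(t) = T_ss + (T₀ − T_ss) e^(−t/τ).
T(901.4) = 8.40747 + (8.66253)·e^(−901.4/525.235) = 8.40747 + (8.66253)·0.179751 = 9.96457 °C.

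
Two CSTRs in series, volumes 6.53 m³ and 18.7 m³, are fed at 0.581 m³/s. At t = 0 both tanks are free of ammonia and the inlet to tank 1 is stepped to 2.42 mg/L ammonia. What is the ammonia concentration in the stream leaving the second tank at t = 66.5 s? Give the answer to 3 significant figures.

1.95 mg/L

Species balance on tank i: dCᵢ/dt = (Cᵢ₋₁ − Cᵢ)/τᵢ with τᵢ = Vᵢ/Q.
τ₁ = 6.53/0.581 = 11.239 s; τ₂ = 18.7/0.581 = 32.186 s.
Tank 1: C₁ = C_in(1 − e^(−t/τ₁)). Tank 2 (τ₁ ≠ τ₂): C₂ = C_in[1 − (τ₁ e^(−t/τ₁) − τ₂ e^(−t/τ₂))/(τ₁ − τ₂)].
At t = 66.5: e^(−t/τ₁) = 0.0026939, e^(−t/τ₂) = 0.12668.
C₂ = 2.42·[1 − (11.239·0.0026939 − 32.186·0.12668)/(-20.947)] = 2.42·0.80680 = 1.9525 mg/L.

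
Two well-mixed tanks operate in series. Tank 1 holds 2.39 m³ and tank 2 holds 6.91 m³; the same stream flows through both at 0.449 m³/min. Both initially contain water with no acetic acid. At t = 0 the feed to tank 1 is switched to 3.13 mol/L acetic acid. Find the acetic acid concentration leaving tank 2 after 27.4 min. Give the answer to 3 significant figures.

Time constants: τᵢ = Vᵢ/Q for each well-mixed tank.
τ₁ = 2.39/0.449 = 5.3229 min; τ₂ = 6.91/0.449 = 15.390 min.
Solving the cascade with C₁(0)=C₂(0)=0 gives C₂(t) = C_in[1 − (τ₁ e^(−t/τ₁) − τ₂ e^(−t/τ₂))/(τ₁ − τ₂)].
At t = 27.4: e^(−t/τ₁) = 0.0058137, e^(−t/τ₂) = 0.16857.
C₂ = 3.13·[1 − (5.3229·0.0058137 − 15.390·0.16857)/(-10.067)] = 3.13·0.74537 = 2.3330 mol/L.

2.33 mol/L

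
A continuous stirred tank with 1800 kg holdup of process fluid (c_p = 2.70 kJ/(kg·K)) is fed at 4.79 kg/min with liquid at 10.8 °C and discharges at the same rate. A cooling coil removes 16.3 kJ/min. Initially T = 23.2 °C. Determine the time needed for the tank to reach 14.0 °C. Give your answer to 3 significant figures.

421 min

Heat balance on the well-mixed liquid: M c_p dT/dt = ṁ c_p (T_in − T) − 16.3.
τ = M/ṁ = 375.78 min; T_ss = T_in − Q̇/(ṁ c_p) = 9.5397 °C.
T(t) = T_ss + (T₀ − T_ss) e^(−t/τ). Set T = 14.0:
e^(−t/τ) = (14.0 − 9.5397)/(23.2 − 9.5397) = 0.32652
t = −375.78 · ln(0.32652) = 420.60 min.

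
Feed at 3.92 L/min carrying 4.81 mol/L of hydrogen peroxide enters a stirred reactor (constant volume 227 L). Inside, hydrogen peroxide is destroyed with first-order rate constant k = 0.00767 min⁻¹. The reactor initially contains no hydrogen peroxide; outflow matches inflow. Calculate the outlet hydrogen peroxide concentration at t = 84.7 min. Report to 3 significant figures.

2.93 mol/L

Species balance: V dC/dt = Q C_in − Q C − k V C.
This is linear with rate a = Q/V + k = 0.024939 min⁻¹.
C_ss = Q C_in/(Q + kV) = 3.3307 mol/L; C(t) = C_ss + (C₀ − C_ss) e^(−a t).
C(84.7) = 3.3307 + (-3.3307)·e^(−0.024939·84.7) = 3.3307 + (-3.3307)·0.12096 = 2.9278 mol/L.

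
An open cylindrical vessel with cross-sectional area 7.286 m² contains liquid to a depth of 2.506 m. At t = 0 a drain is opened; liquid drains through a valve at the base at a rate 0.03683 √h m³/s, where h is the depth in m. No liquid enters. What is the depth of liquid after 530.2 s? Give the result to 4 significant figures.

A dh/dt = −Q_out = −0.03683 √h.
∫ h^(−1/2) dh = −(0.03683/A) ∫ dt, giving 2√h = 2√h₀ − (0.03683/A) t.
√h = √2.506 − 0.03683·530.2/(2·7.286) = 1.58304 − 1.34005 = 0.242981.
h = 0.242981² = 0.0590398 m.

0.05904 m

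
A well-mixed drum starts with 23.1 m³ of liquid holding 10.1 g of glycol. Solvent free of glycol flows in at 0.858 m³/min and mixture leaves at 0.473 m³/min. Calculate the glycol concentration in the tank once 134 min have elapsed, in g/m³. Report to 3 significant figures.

0.0320 g/m³

Total volume: dV/dt = Q_in − Q_out = 0.38500 m³/min, so V(t) = 23.1 + 0.38500 t and V(134) = 74.690 m³.
No glycol enters, so dm/dt = −Q_out · (m/V).
dm/m = −Q_out dt/(V₀ + 0.38500 t); integrating gives ln(m/m₀) = −(Q_out/(Q_in−Q_out)) ln(V/V₀).
m = m₀ (V₀/V)^(Q_out/(Q_in−Q_out)) = 10.1 × (23.1/74.690)^(1.2286) = 2.3888 g.
C = m/V = 2.3888/74.690 = 0.031983 g/m³.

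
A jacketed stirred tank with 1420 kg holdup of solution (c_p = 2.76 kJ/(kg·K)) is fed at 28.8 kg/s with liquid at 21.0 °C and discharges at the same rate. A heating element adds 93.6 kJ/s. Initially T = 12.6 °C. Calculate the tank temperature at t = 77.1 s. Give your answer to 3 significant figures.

20.2 °C

Unsteady energy balance on the tank contents: M c_p dT/dt = ṁ c_p (T_in − T) + 93.6.
Rearrange: dT/dt = (T_ss − T)/τ with τ = M/ṁ = 49.306 s and T_ss = T_in + Q̇/(ṁ c_p) = 22.178 °C.
This is linear first-order; T(t) = T_ss + (T₀ − T_ss) e^(−t/τ).
T(77.1) = 22.178 + (-9.5775)·e^(−77.1/49.306) = 22.178 + (-9.5775)·0.20936 = 20.172 °C.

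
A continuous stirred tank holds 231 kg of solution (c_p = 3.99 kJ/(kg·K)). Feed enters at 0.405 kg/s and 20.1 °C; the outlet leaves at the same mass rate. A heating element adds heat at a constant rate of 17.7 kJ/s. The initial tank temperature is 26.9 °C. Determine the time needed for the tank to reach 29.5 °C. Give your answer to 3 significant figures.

First-law balance (no shaft work): M c_p dT/dt = ṁ c_p (T_in − T) + 17.7.
τ = M/ṁ = 570.37 s; T_ss = T_in + Q̇/(ṁ c_p) = 31.053 °C.
T(t) = T_ss + (T₀ − T_ss) e^(−t/τ). Set T = 29.5:
e^(−t/τ) = (29.5 − 31.053)/(26.9 − 31.053) = 0.37399
t = −570.37 · ln(0.37399) = 560.97 s.

561 s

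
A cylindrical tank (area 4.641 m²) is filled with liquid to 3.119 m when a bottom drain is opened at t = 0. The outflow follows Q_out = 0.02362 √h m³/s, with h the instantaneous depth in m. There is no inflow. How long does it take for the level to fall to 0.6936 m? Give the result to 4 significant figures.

A dh/dt = −Q_out = −0.02362 √h.
Separate and integrate: 2(√h − √h₀) = −(0.02362/A) t.
t = 2A(√h₀ − √h)/0.02362 = 2·4.641·(√3.119 − √0.6936)/0.02362
  = 9.28200 × (1.76607 − 0.832827) / 0.02362 = 366.738 s.

366.7 s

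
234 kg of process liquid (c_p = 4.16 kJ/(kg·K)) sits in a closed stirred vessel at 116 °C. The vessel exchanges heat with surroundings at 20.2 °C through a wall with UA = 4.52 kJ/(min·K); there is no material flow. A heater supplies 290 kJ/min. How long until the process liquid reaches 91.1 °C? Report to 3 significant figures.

333 min

Lumped-capacitance energy balance: M c_p dT/dt = UA(T_amb − T) + Q̇.
τ = M c_p/UA = 215.36 min; T_ss = T_amb + Q̇/UA = 20.2 + 290/4.52 = 84.359 °C.
T(t) = T_ss + (T₀ − T_ss)e^(−t/τ); set T = 91.1:
t = −τ ln[(T − T_ss)/(T₀ − T_ss)] = −215.36 · ln(0.21304) = 333.01 min.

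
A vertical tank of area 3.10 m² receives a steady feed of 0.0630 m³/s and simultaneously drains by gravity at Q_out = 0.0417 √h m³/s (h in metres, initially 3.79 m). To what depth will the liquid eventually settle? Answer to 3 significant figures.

2.28 m

Accumulation of liquid (constant cross-section A): A dh/dt = Q_in − 0.0417 √h. At steady state dh/dt = 0:
Q_in = 0.0417 √h_ss ⇒ √h_ss = 0.0630/0.0417 = 1.5108.
h_ss = 1.5108² = 2.2825 m. (Since h₀ = 3.79 m > h_ss, the level will fall toward this value.)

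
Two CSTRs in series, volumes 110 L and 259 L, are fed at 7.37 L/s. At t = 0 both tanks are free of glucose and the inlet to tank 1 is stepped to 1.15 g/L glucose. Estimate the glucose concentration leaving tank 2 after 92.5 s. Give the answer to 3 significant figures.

Each tank obeys Vᵢ dCᵢ/dt = Q(Cᵢ₋₁ − Cᵢ), so τᵢ = Vᵢ/Q.
τ₁ = 110/7.37 = 14.925 s; τ₂ = 259/7.37 = 35.142 s.
Tank 1: C₁ = C_in(1 − e^(−t/τ₁)). Tank 2 (τ₁ ≠ τ₂): C₂ = C_in[1 − (τ₁ e^(−t/τ₁) − τ₂ e^(−t/τ₂))/(τ₁ − τ₂)].
At t = 92.5: e^(−t/τ₁) = 0.0020345, e^(−t/τ₂) = 0.071924.
C₂ = 1.15·[1 − (14.925·0.0020345 − 35.142·0.071924)/(-20.217)] = 1.15·0.87648 = 1.0080 g/L.

1.01 g/L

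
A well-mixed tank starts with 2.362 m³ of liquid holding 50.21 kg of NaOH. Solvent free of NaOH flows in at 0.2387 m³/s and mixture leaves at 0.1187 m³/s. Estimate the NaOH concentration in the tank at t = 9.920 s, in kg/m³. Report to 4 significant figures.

Total volume: dV/dt = Q_in − Q_out = 0.120000 m³/s, so V(t) = 2.362 + 0.120000 t and V(9.920) = 3.55240 m³.
No NaOH enters, so dm/dt = −Q_out · (m/V).
Separate: dm/m = −Q_out dt/V(t) ⇒ ln(m/m₀) = −(Q_out/(Q_in−Q_out)) ln(V/V₀).
m = m₀ (V₀/V)^(Q_out/(Q_in−Q_out)) = 50.21 × (2.362/3.55240)^(0.989167) = 33.5327 kg.
C = m/V = 33.5327/3.55240 = 9.43945 kg/m³.

9.439 kg/m³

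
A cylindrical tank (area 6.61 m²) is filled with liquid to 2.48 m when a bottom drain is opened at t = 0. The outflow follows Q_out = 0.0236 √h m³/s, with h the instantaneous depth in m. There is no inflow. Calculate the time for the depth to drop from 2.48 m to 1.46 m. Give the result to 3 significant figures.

205 s

A dh/dt = −Q_out = −0.0236 √h.
This is separable: 2 d(√h)/dt = −0.0236/A, so √h = √h₀ − (0.0236/(2A)) t.
t = 2A(√h₀ − √h)/0.0236 = 2·6.61·(√2.48 − √1.46)/0.0236
  = 13.220 × (1.5748 − 1.2083) / 0.0236 = 205.30 s.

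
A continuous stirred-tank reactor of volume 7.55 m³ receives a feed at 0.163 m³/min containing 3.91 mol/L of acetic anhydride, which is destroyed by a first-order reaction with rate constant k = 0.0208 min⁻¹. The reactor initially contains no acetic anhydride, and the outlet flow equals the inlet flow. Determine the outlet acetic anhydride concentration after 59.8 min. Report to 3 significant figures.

1.83 mol/L

Accumulation = in − out − consumed: V dC/dt = Q C_in − Q C − k V C.
dC/dt = (Q/V) C_in − (Q/V + k) C; effective rate a = Q/V + k = 0.021589 + 0.0208 = 0.042389 min⁻¹.
C_ss = Q C_in/(Q + kV) = 1.9914 mol/L; C(t) = C_ss + (C₀ − C_ss) e^(−a t).
C(59.8) = 1.9914 + (-1.9914)·e^(−0.042389·59.8) = 1.9914 + (-1.9914)·0.079271 = 1.8335 mol/L.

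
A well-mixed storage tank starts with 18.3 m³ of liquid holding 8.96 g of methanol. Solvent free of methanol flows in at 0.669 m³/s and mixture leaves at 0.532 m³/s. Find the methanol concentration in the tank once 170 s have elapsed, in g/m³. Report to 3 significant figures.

Let m(t) be the amount of methanol. Volume: V(t) = V₀ + (Q_in − Q_out) t = 18.3 + 0.13700 t; V(170) = 41.590 m³.
Species balance (pure solvent in): dm/dt = −Q_out · m/V(t).
Separate: dm/m = −Q_out dt/V(t) ⇒ ln(m/m₀) = −(Q_out/(Q_in−Q_out)) ln(V/V₀).
m = m₀ (V₀/V)^(Q_out/(Q_in−Q_out)) = 8.96 × (18.3/41.590)^(3.8832) = 0.36965 g.
C = m/V = 0.36965/41.590 = 0.0088881 g/m³.

0.00889 g/m³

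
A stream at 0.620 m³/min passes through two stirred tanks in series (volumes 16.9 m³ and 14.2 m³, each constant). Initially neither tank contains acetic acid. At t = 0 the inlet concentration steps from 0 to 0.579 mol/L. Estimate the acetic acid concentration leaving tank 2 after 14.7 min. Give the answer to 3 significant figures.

0.0683 mol/L

Time constants: τᵢ = Vᵢ/Q for each well-mixed tank.
τ₁ = 16.9/0.620 = 27.258 min; τ₂ = 14.2/0.620 = 22.903 min.
Tank 1: C₁ = C_in(1 − e^(−t/τ₁)). Tank 2 (τ₁ ≠ τ₂): C₂ = C_in[1 − (τ₁ e^(−t/τ₁) − τ₂ e^(−t/τ₂))/(τ₁ − τ₂)].
At t = 14.7: e^(−t/τ₁) = 0.58316, e^(−t/τ₂) = 0.52633.
C₂ = 0.579·[1 − (27.258·0.58316 − 22.903·0.52633)/(4.3548)] = 0.579·0.11793 = 0.068282 mol/L.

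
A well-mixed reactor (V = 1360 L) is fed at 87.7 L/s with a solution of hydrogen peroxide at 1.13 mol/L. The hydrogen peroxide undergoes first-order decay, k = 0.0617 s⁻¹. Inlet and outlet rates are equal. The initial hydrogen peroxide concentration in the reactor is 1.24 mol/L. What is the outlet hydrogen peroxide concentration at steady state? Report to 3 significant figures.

0.577 mol/L

Species balance: V dC/dt = Q C_in − Q C − k V C.
At steady state: 0 = Q C_in − (Q + kV) C_ss, so C_ss = Q C_in/(Q + kV).
C_ss = 87.7·1.13/(87.7 + 0.0617·1360) = 99.101/171.61 = 0.57747 mol/L.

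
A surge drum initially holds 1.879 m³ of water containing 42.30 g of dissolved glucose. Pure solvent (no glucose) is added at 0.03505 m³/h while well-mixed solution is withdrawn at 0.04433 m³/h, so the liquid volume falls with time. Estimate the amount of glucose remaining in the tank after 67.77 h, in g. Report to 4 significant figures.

Let m(t) be the amount of glucose. Volume: V(t) = V₀ + (Q_in − Q_out) t = 1.879 − 0.00928000 t; V(67.77) = 1.25009 m³.
Species balance (pure solvent in): dm/dt = −Q_out · m/V(t).
Separate: dm/m = −Q_out dt/V(t) ⇒ ln(m/m₀) = −(Q_out/(Q_in−Q_out)) ln(V/V₀).
m = m₀ (V₀/V)^(Q_out/(Q_in−Q_out)) = 42.30 × (1.879/1.25009)^(-4.77694) = 6.03808 g.

6.038 g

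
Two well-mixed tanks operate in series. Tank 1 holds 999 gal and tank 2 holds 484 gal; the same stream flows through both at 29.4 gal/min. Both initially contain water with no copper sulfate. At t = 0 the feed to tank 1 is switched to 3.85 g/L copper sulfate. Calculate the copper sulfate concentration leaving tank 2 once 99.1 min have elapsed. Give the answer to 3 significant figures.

3.45 g/L

Each tank obeys Vᵢ dCᵢ/dt = Q(Cᵢ₋₁ − Cᵢ), so τᵢ = Vᵢ/Q.
τ₁ = 999/29.4 = 33.980 min; τ₂ = 484/29.4 = 16.463 min.
Tank 1: C₁ = C_in(1 − e^(−t/τ₁)). Tank 2 (τ₁ ≠ τ₂): C₂ = C_in[1 − (τ₁ e^(−t/τ₁) − τ₂ e^(−t/τ₂))/(τ₁ − τ₂)].
At t = 99.1: e^(−t/τ₁) = 0.054125, e^(−t/τ₂) = 0.0024304.
C₂ = 3.85·[1 − (33.980·0.054125 − 16.463·0.0024304)/(17.517)] = 3.85·0.89729 = 3.4546 g/L.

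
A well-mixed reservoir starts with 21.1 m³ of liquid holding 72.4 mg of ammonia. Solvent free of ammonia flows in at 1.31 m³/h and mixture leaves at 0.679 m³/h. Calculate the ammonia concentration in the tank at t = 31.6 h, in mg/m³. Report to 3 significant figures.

Let m(t) be the amount of ammonia. Volume: V(t) = V₀ + (Q_in − Q_out) t = 21.1 + 0.63100 t; V(31.6) = 41.040 m³.
Solute balance: dm/dt = 0 − Q_out C = −Q_out m/V(t).
dm/m = −Q_out dt/(V₀ + 0.63100 t); integrating gives ln(m/m₀) = −(Q_out/(Q_in−Q_out)) ln(V/V₀).
m = m₀ (V₀/V)^(Q_out/(Q_in−Q_out)) = 72.4 × (21.1/41.040)^(1.0761) = 35.387 mg.
C = m/V = 35.387/41.040 = 0.86226 mg/m³.

0.862 mg/m³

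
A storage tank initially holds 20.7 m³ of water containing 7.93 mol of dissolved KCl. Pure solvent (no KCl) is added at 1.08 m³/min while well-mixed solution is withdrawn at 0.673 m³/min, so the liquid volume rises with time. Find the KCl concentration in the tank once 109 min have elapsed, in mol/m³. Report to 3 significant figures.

0.0183 mol/m³

Let m(t) be the amount of KCl. Volume: V(t) = V₀ + (Q_in − Q_out) t = 20.7 + 0.40700 t; V(109) = 65.063 m³.
Species balance (pure solvent in): dm/dt = −Q_out · m/V(t).
Separate: dm/m = −Q_out dt/V(t) ⇒ ln(m/m₀) = −(Q_out/(Q_in−Q_out)) ln(V/V₀).
m = m₀ (V₀/V)^(Q_out/(Q_in−Q_out)) = 7.93 × (20.7/65.063)^(1.6536) = 1.1936 mol.
C = m/V = 1.1936/65.063 = 0.018345 mol/m³.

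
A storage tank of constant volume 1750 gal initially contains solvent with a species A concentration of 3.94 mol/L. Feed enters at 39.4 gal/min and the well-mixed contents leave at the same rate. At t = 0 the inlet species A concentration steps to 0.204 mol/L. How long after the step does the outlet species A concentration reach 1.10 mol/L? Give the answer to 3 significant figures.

63.4 min

Species balance: V dC/dt = Q(C_in − C) ⇒ τ = V/Q = 44.416 min.
C(t) = C_in + (C₀ − C_in) e^(−t/τ). Set C = 1.10 and solve for t:
e^(−t/τ) = (C − C_in)/(C₀ − C_in) = (1.10 − 0.204)/(3.94 − 0.204) = 0.23983
t = −τ ln(…) = 44.416 × 1.4278 = 63.419 min.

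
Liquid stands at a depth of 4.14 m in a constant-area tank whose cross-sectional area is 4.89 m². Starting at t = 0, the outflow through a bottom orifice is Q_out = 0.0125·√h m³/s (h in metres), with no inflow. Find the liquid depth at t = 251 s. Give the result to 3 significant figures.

2.94 m

Volume balance on the tank: A dh/dt = −0.0125 √h.
This is separable: 2 d(√h)/dt = −0.0125/A, so √h = √h₀ − (0.0125/(2A)) t.
√h = √4.14 − 0.0125·251/(2·4.89) = 2.0347 − 0.32081 = 1.7139.
h = 1.7139² = 2.9374 m.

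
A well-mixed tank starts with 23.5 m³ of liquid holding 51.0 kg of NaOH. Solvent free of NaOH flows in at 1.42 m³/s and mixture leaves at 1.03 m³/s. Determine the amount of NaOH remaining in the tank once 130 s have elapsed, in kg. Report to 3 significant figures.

Let m(t) be the amount of NaOH. Volume: V(t) = V₀ + (Q_in − Q_out) t = 23.5 + 0.39000 t; V(130) = 74.200 m³.
Species balance (pure solvent in): dm/dt = −Q_out · m/V(t).
dm/m = −Q_out dt/(V₀ + 0.39000 t); integrating gives ln(m/m₀) = −(Q_out/(Q_in−Q_out)) ln(V/V₀).
m = m₀ (V₀/V)^(Q_out/(Q_in−Q_out)) = 51.0 × (23.5/74.200)^(2.6410) = 2.4480 kg.

2.45 kg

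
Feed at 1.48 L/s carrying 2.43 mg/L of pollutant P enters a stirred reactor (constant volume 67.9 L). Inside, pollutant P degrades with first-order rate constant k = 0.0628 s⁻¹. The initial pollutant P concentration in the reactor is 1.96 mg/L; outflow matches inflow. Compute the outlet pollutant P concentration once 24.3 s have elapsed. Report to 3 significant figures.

V dC/dt = Q(C_in − C) − k V C.
dC/dt = (Q/V) C_in − (Q/V + k) C; effective rate a = Q/V + k = 0.021797 + 0.0628 = 0.084597 s⁻¹.
C_ss = Q C_in/(Q + kV) = 0.62610 mg/L; C(t) = C_ss + (C₀ − C_ss) e^(−a t).
C(24.3) = 0.62610 + (1.3339)·e^(−0.084597·24.3) = 0.62610 + (1.3339)·0.12800 = 0.79684 mg/L.

0.797 mg/L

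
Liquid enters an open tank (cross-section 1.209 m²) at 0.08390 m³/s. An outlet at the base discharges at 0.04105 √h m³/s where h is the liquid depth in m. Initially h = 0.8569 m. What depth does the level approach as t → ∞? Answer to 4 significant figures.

4.177 m

Volume balance on the tank: A dh/dt = Q_in − 0.04105 √h. At steady state dh/dt = 0:
Q_in = 0.04105 √h_ss ⇒ √h_ss = 0.08390/0.04105 = 2.04385.
h_ss = 2.04385² = 4.17732 m. (Since h₀ = 0.8569 m < h_ss, the level will rise toward this value.)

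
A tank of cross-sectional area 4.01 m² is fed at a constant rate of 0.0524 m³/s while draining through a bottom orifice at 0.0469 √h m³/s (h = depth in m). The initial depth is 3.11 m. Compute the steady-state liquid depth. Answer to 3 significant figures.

Level balance: A dh/dt = 0.0524 − 0.0469 √h. Setting dh/dt = 0:
Q_in = 0.0469 √h_ss ⇒ √h_ss = 0.0524/0.0469 = 1.1173.
h_ss = 1.1173² = 1.2483 m. (Since h₀ = 3.11 m > h_ss, the level will fall toward this value.)

1.25 m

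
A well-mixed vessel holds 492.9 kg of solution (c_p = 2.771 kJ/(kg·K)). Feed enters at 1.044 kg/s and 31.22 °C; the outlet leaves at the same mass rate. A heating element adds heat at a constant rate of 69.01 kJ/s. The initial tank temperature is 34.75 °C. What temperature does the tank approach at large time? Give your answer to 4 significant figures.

55.07 °C

Unsteady energy balance on the tank contents: M c_p dT/dt = ṁ c_p (T_in − T) + 69.01.
At steady state dT/dt = 0 ⇒ T_ss = T_in + Q̇/(ṁ c_p) = 31.22 + 69.01/(1.044·2.771) = 55.0748 °C.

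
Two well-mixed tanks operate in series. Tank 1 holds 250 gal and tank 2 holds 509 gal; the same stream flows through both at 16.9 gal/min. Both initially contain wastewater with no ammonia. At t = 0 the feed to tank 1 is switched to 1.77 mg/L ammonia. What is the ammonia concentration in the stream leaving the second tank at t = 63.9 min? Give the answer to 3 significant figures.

1.38 mg/L

Time constants: τᵢ = Vᵢ/Q for each well-mixed tank.
τ₁ = 250/16.9 = 14.793 min; τ₂ = 509/16.9 = 30.118 min.
Solving the cascade with C₁(0)=C₂(0)=0 gives C₂(t) = C_in[1 − (τ₁ e^(−t/τ₁) − τ₂ e^(−t/τ₂))/(τ₁ − τ₂)].
At t = 63.9: e^(−t/τ₁) = 0.013305, e^(−t/τ₂) = 0.11984.
C₂ = 1.77·[1 − (14.793·0.013305 − 30.118·0.11984)/(-15.325)] = 1.77·0.77733 = 1.3759 mg/L.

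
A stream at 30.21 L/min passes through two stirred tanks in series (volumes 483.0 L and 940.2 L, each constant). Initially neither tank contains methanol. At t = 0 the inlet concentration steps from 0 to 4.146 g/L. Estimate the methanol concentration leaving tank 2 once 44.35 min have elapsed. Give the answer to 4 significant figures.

2.369 g/L

Species balance on tank i: dCᵢ/dt = (Cᵢ₋₁ − Cᵢ)/τᵢ with τᵢ = Vᵢ/Q.
τ₁ = 483.0/30.21 = 15.9881 min; τ₂ = 940.2/30.21 = 31.1221 min.
Solving the cascade with C₁(0)=C₂(0)=0 gives C₂(t) = C_in[1 − (τ₁ e^(−t/τ₁) − τ₂ e^(−t/τ₂))/(τ₁ − τ₂)].
At t = 44.35: e^(−t/τ₁) = 0.0624155, e^(−t/τ₂) = 0.240501.
C₂ = 4.146·[1 − (15.9881·0.0624155 − 31.1221·0.240501)/(-15.1341)] = 4.146·0.571364 = 2.36887 g/L.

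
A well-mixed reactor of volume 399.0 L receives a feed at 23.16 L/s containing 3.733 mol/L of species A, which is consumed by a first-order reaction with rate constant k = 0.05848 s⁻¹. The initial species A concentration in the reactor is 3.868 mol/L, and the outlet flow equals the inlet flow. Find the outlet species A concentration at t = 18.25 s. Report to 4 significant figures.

2.099 mol/L

Accumulation = in − out − consumed: V dC/dt = Q C_in − Q C − k V C.
This is linear with rate a = Q/V + k = 0.116525 s⁻¹.
C_ss = Q C_in/(Q + kV) = 1.85953 mol/L; C(t) = C_ss + (C₀ − C_ss) e^(−a t).
C(18.25) = 1.85953 + (2.00847)·e^(−0.116525·18.25) = 1.85953 + (2.00847)·0.119244 = 2.09903 mol/L.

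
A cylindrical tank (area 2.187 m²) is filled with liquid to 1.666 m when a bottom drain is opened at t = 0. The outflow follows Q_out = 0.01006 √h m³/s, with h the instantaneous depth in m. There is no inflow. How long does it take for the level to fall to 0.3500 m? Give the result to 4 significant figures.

A dh/dt = −Q_out = −0.01006 √h.
∫ h^(−1/2) dh = −(0.01006/A) ∫ dt, giving 2√h = 2√h₀ − (0.01006/A) t.
t = 2A(√h₀ − √h)/0.01006 = 2·2.187·(√1.666 − √0.3500)/0.01006
  = 4.37400 × (1.29074 − 0.591608) / 0.01006 = 303.975 s.

304.0 s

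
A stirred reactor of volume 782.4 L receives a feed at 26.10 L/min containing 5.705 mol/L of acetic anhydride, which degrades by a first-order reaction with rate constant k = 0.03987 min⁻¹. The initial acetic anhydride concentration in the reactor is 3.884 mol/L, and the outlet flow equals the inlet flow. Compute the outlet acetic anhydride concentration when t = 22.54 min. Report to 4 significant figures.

2.846 mol/L

Species balance: V dC/dt = Q C_in − Q C − k V C.
dC/dt = (Q/V) C_in − (Q/V + k) C; effective rate a = Q/V + k = 0.0333589 + 0.03987 = 0.0732289 min⁻¹.
C_ss = Q C_in/(Q + kV) = 2.59887 mol/L; C(t) = C_ss + (C₀ − C_ss) e^(−a t).
C(22.54) = 2.59887 + (1.28513)·e^(−0.0732289·22.54) = 2.59887 + (1.28513)·0.191939 = 2.84554 mol/L.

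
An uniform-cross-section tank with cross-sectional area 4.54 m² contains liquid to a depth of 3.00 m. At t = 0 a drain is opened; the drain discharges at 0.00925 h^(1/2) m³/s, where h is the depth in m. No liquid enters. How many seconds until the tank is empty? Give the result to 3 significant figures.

1700 s

A dh/dt = −Q_out = −0.00925 √h.
∫ h^(−1/2) dh = −(0.00925/A) ∫ dt, giving 2√h = 2√h₀ − (0.00925/A) t.
Set h = 0: 2√h₀ = (0.00925/A) t_empty ⇒ t_empty = 2A√h₀/0.00925.
t_empty = 2·4.54·√3.00/0.00925 = 9.0800·1.7321/0.00925 = 1700.2 s.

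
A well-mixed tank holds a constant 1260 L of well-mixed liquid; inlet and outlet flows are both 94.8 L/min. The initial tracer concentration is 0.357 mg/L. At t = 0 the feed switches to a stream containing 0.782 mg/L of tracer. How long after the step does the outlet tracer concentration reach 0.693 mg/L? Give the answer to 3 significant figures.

20.8 min

Transient balance on the dissolved component: V dC/dt = Q(C_in − C), so τ = V/Q = 13.291 min.
C(t) = C_in + (C₀ − C_in) e^(−t/τ). Set C = 0.693 and solve for t:
e^(−t/τ) = (C − C_in)/(C₀ − C_in) = (0.693 − 0.782)/(0.357 − 0.782) = 0.20941
t = −τ ln(…) = 13.291 × 1.5635 = 20.780 min.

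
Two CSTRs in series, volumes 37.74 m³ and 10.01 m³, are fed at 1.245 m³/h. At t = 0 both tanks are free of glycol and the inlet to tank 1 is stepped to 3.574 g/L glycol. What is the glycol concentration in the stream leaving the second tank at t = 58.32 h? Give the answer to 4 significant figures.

2.865 g/L

Species balance on tank i: dCᵢ/dt = (Cᵢ₋₁ − Cᵢ)/τᵢ with τᵢ = Vᵢ/Q.
τ₁ = 37.74/1.245 = 30.3133 h; τ₂ = 10.01/1.245 = 8.04016 h.
Solving the cascade with C₁(0)=C₂(0)=0 gives C₂(t) = C_in[1 − (τ₁ e^(−t/τ₁) − τ₂ e^(−t/τ₂))/(τ₁ − τ₂)].
At t = 58.32: e^(−t/τ₁) = 0.146035, e^(−t/τ₂) = 0.000707632.
C₂ = 3.574·[1 − (30.3133·0.146035 − 8.04016·0.000707632)/(22.2731)] = 3.574·0.801505 = 2.86458 g/L.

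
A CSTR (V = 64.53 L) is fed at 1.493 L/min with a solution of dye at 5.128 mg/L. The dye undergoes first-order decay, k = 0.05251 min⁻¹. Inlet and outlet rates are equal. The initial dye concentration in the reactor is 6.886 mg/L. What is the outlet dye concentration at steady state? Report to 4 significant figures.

Accumulation = in − out − consumed: V dC/dt = Q C_in − Q C − k V C.
At steady state: 0 = Q C_in − (Q + kV) C_ss, so C_ss = Q C_in/(Q + kV).
C_ss = 1.493·5.128/(1.493 + 0.05251·64.53) = 7.65610/4.88147 = 1.56840 mg/L.

1.568 mg/L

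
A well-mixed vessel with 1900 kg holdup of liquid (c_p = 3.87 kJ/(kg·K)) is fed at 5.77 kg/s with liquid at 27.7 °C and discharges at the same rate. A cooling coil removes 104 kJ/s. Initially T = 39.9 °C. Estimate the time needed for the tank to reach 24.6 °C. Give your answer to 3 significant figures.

784 s

M c_p dT/dt = ṁ c_p (T_in − T) − Q̇.
τ = M/ṁ = 329.29 s; T_ss = T_in − Q̇/(ṁ c_p) = 23.043 °C.
T(t) = T_ss + (T₀ − T_ss) e^(−t/τ). Set T = 24.6:
e^(−t/τ) = (24.6 − 23.043)/(39.9 − 23.043) = 0.092388
t = −329.29 · ln(0.092388) = 784.29 s.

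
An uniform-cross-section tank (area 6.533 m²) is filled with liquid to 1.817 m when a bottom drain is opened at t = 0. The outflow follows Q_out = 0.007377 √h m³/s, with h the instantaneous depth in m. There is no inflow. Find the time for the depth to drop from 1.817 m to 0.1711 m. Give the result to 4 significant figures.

1655 s

Volume balance on the tank: A dh/dt = −0.007377 √h.
Separate and integrate: 2(√h − √h₀) = −(0.007377/A) t.
t = 2A(√h₀ − √h)/0.007377 = 2·6.533·(√1.817 − √0.1711)/0.007377
  = 13.0660 × (1.34796 − 0.413642) / 0.007377 = 1654.85 s.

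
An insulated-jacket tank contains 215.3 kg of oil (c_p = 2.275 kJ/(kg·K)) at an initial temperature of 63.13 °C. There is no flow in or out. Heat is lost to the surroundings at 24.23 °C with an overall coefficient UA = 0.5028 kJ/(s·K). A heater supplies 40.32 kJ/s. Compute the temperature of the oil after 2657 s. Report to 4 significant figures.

101.7 °C

M c_p dT/dt = −UA(T − T_amb) + Q̇.
dT/dt = (T_ss − T)/τ with T_ss = T_amb + Q̇/UA = 24.23 + 40.32/0.5028 = 104.421 °C, τ = M c_p/UA = 215.3·2.275/0.5028 = 974.160 s.
Integrating: T(t) = T_ss + (T₀ − T_ss) e^(−t/τ).
T(2657) = 104.421 + (-41.2909)·0.0653839 = 101.721 °C.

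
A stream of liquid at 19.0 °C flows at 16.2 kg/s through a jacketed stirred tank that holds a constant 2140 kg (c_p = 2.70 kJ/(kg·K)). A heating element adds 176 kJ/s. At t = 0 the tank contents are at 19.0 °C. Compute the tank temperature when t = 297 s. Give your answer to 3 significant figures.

M c_p dT/dt = ṁ c_p (T_in − T) + Q̇.
Rearrange: dT/dt = (T_ss − T)/τ with τ = M/ṁ = 132.10 s and T_ss = T_in + Q̇/(ṁ c_p) = 23.024 °C.
This is linear first-order; T(t) = T_ss + (T₀ − T_ss) e^(−t/τ).
T(297) = 23.024 + (-4.0238)·e^(−297/132.10) = 23.024 + (-4.0238)·0.10558 = 22.599 °C.

22.6 °C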